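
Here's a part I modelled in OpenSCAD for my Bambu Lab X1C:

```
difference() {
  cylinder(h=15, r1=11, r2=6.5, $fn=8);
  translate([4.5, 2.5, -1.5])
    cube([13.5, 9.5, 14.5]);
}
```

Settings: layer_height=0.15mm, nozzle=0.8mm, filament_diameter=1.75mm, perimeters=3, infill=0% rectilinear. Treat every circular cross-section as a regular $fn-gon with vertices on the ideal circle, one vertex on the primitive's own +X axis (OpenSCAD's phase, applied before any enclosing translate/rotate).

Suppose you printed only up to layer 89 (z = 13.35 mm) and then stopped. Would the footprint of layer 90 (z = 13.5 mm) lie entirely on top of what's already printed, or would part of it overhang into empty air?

Compare the two slices. At z = 13.35: the cone: at t=0.890 of its height the radius interpolates to r₁+(r₂−r₁)t = 6.995, giving a regular 8-gon of that circumradius (area = (8/2)·6.995²·sin(360°/8) = 138.40 mm²); the cube at (4.5, 2.5) is not intersected at this z (z outside [-1.5, 13]); After the difference (first − rest): none of the subtracted shapes is present at this height, so the cone is unchanged — area = 138.40 mm². At z = 13.5: the cone (r1=11→r2=6.5) has section circumradius 6.950 here — a regular 8-gon (area = (8/2)·6.950²·sin(360°/8) = 136.62 mm²); the cube at (4.5, 2.5) does not reach this height (z outside [-1.5, 13]); Taking the first minus the rest: none of the subtracted shapes is present at this height, so the cone is unchanged — area = 136.62 mm². Checking containment: the cross-section at z = 13.5 is a subset of the cross-section at z = 13.35.

entirely on top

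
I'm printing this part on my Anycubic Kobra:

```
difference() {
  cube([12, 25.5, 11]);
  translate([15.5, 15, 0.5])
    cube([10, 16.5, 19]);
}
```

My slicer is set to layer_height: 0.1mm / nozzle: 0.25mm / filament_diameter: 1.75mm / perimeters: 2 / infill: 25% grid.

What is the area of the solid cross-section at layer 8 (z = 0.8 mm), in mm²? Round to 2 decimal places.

306.00 mm²

At z = 0.8 mm: the 12×25.5 cube contributes its full rectangle (area 306.00 mm²); the cube at (15.5, 15) is present — its section is the full 10×16.5 rectangle (area 165.00 mm²); After the difference (first − rest): starting from the 12×25.5 cube (306.00 mm²), the 10×16.5 cube at (15.5, 15) misses the remaining region (no effect) — area = 306.00 mm². Overall, the cross-section is a single solid region. Net area = 306.00 mm².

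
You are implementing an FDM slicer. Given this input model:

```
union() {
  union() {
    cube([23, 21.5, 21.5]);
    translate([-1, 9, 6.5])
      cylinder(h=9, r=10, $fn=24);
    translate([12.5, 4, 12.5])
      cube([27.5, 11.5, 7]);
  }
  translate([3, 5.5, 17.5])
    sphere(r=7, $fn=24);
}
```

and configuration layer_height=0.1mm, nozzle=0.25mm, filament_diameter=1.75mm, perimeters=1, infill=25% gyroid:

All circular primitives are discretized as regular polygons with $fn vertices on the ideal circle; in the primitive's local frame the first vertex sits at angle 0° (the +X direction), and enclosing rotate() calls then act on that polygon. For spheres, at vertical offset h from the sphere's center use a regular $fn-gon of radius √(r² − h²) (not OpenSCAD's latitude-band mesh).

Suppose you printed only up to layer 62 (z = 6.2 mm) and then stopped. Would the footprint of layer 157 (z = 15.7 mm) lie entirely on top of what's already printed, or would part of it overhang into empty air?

part overhangs

Compare the two slices. At z = 6.2: the cube is present — its section is the full 23×21.5 rectangle (area 494.50 mm²); the cylinder at (-1, 9) is not intersected at this z (z outside [6.5, 15.5]); the cube at (12.5, 4) is not intersected at this z (z outside [12.5, 19.5]); Merging all regions: only the 23×21.5 cube is present, so the union is just that shape — area = 494.50 mm²; the sphere at (3, 5.5) is absent (|z−center|=11.300 > r=7); Merging all regions: only the result so far is present, so the union is just that shape — area = 494.50 mm². At z = 15.7: the cube is present — its section is the full 23×21.5 rectangle (area 494.50 mm²); the cylinder at (-1, 9) is not intersected at this z (z outside [6.5, 15.5]); the cube at (12.5, 4) (footprint 27.5×11.5) is included at this height (area 316.25 mm²); Taking the union: the regions partially overlap — summed areas 810.75 mm² minus the doubly-counted overlap 120.75 mm² gives 690.00 mm² — area = 690.00 mm²; the sphere at (3, 5.5): section is a regular 24-gon, circumradius = √(r²−h²) = √(7²−1.8²) = 6.765 (area = (24/2)·6.765²·sin(360°/24) = 142.12 mm²); Taking the union: the regions partially overlap — summed areas 832.12 mm² minus the doubly-counted overlap 103.81 mm² gives 728.31 mm² — area = 728.31 mm². Checking containment: at z = 15.7 the cross-section extends beyond the z = 6.2 cross-section by about 233.81 mm².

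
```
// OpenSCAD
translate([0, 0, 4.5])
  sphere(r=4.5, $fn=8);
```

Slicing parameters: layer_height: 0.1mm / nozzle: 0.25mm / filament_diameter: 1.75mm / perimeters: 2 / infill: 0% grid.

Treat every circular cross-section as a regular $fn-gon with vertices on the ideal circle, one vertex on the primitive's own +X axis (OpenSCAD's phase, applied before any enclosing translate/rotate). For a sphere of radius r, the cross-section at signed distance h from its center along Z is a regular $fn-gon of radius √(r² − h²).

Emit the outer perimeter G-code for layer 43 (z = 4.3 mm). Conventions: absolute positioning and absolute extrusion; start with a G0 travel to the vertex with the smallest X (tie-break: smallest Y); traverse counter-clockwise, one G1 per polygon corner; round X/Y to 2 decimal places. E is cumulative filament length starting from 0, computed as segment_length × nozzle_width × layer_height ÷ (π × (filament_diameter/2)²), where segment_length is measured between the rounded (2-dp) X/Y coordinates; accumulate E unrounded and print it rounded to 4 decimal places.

At z = 4.3 mm: the r=4.5 sphere contributes a regular 8-gon of circumradius √(4.5²−0.2²) = 4.496. The outline is a single polygon with 8 vertices. Extrusion per mm of travel: 0.25 × 0.1 / (π × 0.875²) = 0.010394. Accumulating E over each segment gives final E = 0.2863.

G0 X-4.50 Y0.00 Z4.30
G1 X-3.18 Y-3.18 E0.0358
G1 X0.00 Y-4.50 E0.0716
G1 X3.18 Y-3.18 E0.1074
G1 X4.50 Y0.00 E0.1431
G1 X3.18 Y3.18 E0.1789
G1 X0.00 Y4.50 E0.2147
G1 X-3.18 Y3.18 E0.2505
G1 X-4.50 Y0.00 E0.2863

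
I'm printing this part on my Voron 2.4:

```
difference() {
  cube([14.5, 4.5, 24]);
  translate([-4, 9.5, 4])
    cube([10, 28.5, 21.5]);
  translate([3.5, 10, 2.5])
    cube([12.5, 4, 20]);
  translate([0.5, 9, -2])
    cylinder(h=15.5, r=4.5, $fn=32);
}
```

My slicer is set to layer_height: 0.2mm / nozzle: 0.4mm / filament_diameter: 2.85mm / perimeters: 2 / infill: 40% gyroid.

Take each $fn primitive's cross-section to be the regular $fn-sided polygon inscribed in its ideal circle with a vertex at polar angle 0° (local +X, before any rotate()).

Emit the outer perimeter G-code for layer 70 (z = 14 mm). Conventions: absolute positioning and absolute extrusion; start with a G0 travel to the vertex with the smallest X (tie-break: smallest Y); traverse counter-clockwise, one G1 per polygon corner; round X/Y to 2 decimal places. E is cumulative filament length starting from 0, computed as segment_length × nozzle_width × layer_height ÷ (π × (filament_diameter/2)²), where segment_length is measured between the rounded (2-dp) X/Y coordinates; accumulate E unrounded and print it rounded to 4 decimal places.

At z = 14 mm: the cube is present — its section is the full 14.5×4.5 rectangle; the cube at (-4, 9.5) is present — its section is the full 10×28.5 rectangle; the cube at (3.5, 10) (footprint 12.5×4) is included at this height; the cylinder at (0.5, 9) is not intersected at this z (z outside [-2, 13.5]); Subtracting the remaining from the first: starting from the 14.5×4.5 cube, the 10×28.5 cube at (-4, 9.5) misses the remaining region (no effect); the 12.5×4 cube at (3.5, 10) misses the remaining region (no effect) — 1 connected region. The outline is a single polygon with 4 vertices. Extrusion per mm of travel: 0.4 × 0.2 / (π × 1.425²) = 0.012540. Accumulating E over each segment gives final E = 0.4765.

G0 X0.00 Y0.00 Z14.00
G1 X14.50 Y0.00 E0.1818
G1 X14.50 Y4.50 E0.2383
G1 X0.00 Y4.50 E0.4201
G1 X0.00 Y0.00 E0.4765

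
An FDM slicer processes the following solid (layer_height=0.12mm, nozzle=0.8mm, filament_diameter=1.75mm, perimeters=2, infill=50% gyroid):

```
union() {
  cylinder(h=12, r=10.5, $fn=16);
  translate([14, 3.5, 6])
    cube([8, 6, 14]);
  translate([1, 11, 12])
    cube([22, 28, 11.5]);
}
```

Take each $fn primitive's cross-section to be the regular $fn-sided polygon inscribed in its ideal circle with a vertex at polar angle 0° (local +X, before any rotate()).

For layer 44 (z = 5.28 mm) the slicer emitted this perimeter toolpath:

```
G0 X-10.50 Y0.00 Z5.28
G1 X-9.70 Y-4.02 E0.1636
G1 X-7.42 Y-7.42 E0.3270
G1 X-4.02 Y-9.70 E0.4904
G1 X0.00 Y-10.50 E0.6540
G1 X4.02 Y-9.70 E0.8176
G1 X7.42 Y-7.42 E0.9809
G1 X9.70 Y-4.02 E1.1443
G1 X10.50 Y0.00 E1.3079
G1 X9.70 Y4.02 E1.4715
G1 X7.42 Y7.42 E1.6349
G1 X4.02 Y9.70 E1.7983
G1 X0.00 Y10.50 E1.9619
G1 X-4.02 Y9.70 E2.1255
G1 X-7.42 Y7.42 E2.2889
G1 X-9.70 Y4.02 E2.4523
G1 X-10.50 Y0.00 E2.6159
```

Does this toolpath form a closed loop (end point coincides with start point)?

Start point (G0): (-10.50, 0.00). End point (last G1): the path returns to the start — closed.

yes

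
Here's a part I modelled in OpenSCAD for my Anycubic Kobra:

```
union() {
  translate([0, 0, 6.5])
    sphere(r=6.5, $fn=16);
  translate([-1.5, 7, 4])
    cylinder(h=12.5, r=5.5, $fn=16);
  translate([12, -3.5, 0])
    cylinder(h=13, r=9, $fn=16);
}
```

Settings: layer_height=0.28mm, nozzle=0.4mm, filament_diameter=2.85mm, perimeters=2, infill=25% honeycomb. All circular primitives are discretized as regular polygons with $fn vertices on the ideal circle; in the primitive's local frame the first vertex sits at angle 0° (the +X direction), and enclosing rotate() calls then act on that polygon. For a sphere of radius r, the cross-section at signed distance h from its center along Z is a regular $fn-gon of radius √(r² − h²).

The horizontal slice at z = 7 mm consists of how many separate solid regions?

1

At z = 7 mm: the sphere: section is a regular 16-gon, circumradius = √(r²−h²) = √(6.5²−0.5²) = 6.481; the cylinder at (-1.5, 7): section is a regular 16-gon, circumradius r=5.5; the cylinder at (12, -3.5): section is a regular 16-gon, circumradius r=9; Merging all regions: the regions partially overlap (shared area 46.86 mm²), so overlapping operands fuse into one piece — 1 connected region. The result has 1 disconnected region.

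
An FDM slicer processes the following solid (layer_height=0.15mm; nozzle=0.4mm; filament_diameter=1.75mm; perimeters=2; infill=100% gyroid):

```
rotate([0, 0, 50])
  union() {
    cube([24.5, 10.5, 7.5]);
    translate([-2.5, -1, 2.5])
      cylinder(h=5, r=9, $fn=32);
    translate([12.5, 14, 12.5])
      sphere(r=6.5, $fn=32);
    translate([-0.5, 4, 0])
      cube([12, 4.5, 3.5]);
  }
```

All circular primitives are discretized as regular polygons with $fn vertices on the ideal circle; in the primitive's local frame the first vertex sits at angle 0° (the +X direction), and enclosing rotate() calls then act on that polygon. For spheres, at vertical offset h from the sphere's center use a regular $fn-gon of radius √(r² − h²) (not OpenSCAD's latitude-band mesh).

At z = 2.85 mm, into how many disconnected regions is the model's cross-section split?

At z = 2.85 mm: the 24.5×10.5 cube contributes its full rectangle; the r=9 cylinder at (-2.5, -1) contributes a regular 32-gon of circumradius 9; the sphere at (12.5, 14) is not intersected at this z (|z−center|=9.650 > r=6.5); the 12×4.5 cube at (-0.5, 4) contributes its full rectangle; Merging all regions: the regions partially overlap (shared area 88.21 mm²), so overlapping operands fuse into one piece — 1 connected region; (whole slice rotated 50° about Z — lengths, areas and connectivity unchanged). The result has 1 disconnected region.

1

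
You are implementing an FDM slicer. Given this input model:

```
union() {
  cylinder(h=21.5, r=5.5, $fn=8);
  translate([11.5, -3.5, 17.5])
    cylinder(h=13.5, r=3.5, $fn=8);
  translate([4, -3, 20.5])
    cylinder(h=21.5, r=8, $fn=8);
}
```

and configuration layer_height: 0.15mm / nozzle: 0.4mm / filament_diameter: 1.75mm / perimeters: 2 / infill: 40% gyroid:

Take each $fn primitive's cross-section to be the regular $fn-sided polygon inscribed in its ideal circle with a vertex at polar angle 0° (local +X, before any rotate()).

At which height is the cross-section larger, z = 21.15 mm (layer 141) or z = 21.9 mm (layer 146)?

Layer 141 (z = 21.15): the r=5.5 cylinder contributes a regular 8-gon of circumradius 5.5 (area = (8/2)·5.500²·sin(360°/8) = 85.56 mm²); the r=3.5 cylinder at (11.5, -3.5) contributes a regular 8-gon of circumradius 3.5 (area = (8/2)·3.500²·sin(360°/8) = 34.65 mm²); the r=8 cylinder at (4, -3) contributes a regular 8-gon of circumradius 8 (area = (8/2)·8.000²·sin(360°/8) = 181.02 mm²); Combining (union): the regions partially overlap — summed areas 301.23 mm² minus the doubly-counted overlap 79.03 mm² gives 222.20 mm² — area = 222.20 mm². So its area = 222.20 mm². Layer 146 (z = 21.9): the cylinder is not intersected at this z (z outside [0, 21.5]); the r=3.5 cylinder at (11.5, -3.5) contributes a regular 8-gon of circumradius 3.5 (area = (8/2)·3.500²·sin(360°/8) = 34.65 mm²); the cylinder at (4, -3): section is a regular 8-gon, circumradius r=8 (area = (8/2)·8.000²·sin(360°/8) = 181.02 mm²); Combining (union): the regions partially overlap — summed areas 215.67 mm² minus the doubly-counted overlap 15.98 mm² gives 199.69 mm² — area = 199.69 mm². So its area = 199.69 mm². Layer 141 is larger (222.20 vs 199.69 mm²).

layer 141 (z = 21.15 mm)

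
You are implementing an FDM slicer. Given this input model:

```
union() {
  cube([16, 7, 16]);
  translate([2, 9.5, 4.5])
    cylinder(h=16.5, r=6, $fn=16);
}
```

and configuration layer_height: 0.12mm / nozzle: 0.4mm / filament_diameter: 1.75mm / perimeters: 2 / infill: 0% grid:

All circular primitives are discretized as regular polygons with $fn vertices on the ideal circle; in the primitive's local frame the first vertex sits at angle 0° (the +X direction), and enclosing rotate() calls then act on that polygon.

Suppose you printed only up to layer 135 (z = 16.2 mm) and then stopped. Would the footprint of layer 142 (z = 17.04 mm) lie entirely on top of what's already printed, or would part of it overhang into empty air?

entirely on top

Compare the two slices. At z = 16.2: the cube is absent (z outside [0, 16]); the r=6 cylinder at (2, 9.5) contributes a regular 16-gon of circumradius 6 (area = (16/2)·6.000²·sin(360°/16) = 110.21 mm²); Taking the union: only the r=6 cylinder at (2, 9.5) is present, so the union is just that shape — area = 110.21 mm². At z = 17.04: the cube is not intersected at this z (z outside [0, 16]); the r=6 cylinder at (2, 9.5) gives a regular 16-gon of circumradius 6 (constant along its height) (area = (16/2)·6.000²·sin(360°/16) = 110.21 mm²); Merging all regions: only the r=6 cylinder at (2, 9.5) is present, so the union is just that shape — area = 110.21 mm². Checking containment: the cross-section at z = 17.04 is a subset of the cross-section at z = 16.2.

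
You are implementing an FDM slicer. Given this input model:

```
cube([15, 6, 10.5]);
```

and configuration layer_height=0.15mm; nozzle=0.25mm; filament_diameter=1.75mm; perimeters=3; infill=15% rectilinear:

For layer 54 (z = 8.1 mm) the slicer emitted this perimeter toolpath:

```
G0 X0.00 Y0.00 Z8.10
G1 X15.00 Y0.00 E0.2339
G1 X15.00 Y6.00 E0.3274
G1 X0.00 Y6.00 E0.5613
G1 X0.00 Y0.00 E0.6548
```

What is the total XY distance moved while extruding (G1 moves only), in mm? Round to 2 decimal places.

42.00 mm

Sum the Euclidean lengths of each G1 segment: total = 42.00 mm.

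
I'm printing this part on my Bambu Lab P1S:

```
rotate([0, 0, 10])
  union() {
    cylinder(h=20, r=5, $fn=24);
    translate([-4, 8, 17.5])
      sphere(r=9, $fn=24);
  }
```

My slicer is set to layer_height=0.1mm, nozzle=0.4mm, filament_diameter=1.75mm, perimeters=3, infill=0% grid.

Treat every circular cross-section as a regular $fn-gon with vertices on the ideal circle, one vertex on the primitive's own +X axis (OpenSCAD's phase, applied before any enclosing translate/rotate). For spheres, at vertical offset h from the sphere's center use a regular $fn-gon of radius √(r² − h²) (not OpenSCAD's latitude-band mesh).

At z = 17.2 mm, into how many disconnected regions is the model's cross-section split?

1

At z = 17.2 mm: the r=5 cylinder contributes a regular 24-gon of circumradius 5; the r=9 sphere at (-4, 8) slices to a regular 24-gon of circumradius 8.995 (√(r²−h²) with h=0.3 from center); Merging all regions: the regions partially overlap (shared area 34.20 mm²), so overlapping operands fuse into one piece — 1 connected region; (whole slice rotated 10° about Z — lengths, areas and connectivity unchanged). The result has 1 disconnected region.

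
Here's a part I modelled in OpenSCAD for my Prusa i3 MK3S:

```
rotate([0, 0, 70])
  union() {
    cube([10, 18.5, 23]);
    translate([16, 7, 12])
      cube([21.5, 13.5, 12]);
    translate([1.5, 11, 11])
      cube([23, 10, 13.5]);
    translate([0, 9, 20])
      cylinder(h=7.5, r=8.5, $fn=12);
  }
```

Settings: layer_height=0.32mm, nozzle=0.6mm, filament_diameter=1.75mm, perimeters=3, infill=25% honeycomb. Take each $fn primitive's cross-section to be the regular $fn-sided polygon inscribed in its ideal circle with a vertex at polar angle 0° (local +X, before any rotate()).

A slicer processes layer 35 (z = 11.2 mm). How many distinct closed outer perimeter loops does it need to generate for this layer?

At z = 11.2 mm: the cube (footprint 10×18.5) is included at this height; the cube at (16, 7) does not reach this height (z outside [12, 24]); the 23×10 cube at (1.5, 11) contributes its full rectangle; the cylinder at (0, 9) is absent (z outside [20, 27.5]); Taking the union: the regions partially overlap (shared area 63.75 mm²), so overlapping operands fuse into one piece — 1 connected region; (rotated 70° about Z; rotation is an isometry so areas/perimeters/island counts are preserved). The result has 1 disconnected region.

1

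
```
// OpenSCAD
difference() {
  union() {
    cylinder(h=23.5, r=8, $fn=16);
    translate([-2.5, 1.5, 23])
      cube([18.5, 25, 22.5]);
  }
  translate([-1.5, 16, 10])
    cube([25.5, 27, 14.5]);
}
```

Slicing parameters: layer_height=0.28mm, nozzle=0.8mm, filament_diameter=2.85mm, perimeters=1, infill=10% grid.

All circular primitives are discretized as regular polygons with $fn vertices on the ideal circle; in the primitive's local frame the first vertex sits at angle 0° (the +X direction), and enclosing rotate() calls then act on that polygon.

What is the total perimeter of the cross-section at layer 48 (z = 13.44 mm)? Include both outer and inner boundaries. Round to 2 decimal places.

49.94 mm

At z = 13.44 mm: the cylinder: section is a regular 16-gon, circumradius r=8 (perimeter = 2·16·8.000·sin(180°/16) = 49.94 mm); the cube at (-2.5, 1.5) does not reach this height (z outside [23, 45.5]); Combining (union): only the r=8 cylinder is present, so the union is just that shape — boundary = 49.94 mm; the cube at (-1.5, 16) (footprint 25.5×27) is included at this height (perimeter 105.00 mm); Taking the first minus the rest: starting from the result so far, the 25.5×27 cube at (-1.5, 16) misses the remaining region (no effect) — boundary = 49.94 mm. Overall, the cross-section is a single solid region. Total boundary length (outer) = 49.94 mm.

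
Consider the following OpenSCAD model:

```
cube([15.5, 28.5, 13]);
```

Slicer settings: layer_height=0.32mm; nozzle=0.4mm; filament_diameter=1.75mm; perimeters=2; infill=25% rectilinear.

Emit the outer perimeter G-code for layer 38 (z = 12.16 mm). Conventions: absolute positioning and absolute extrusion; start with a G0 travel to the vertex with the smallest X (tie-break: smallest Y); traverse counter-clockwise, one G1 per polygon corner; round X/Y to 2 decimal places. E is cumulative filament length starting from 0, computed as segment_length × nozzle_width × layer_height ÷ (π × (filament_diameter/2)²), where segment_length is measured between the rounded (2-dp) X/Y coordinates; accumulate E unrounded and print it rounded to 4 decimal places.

At z = 12.16 mm: the 15.5×28.5 cube contributes its full rectangle. The outline is a single polygon with 4 vertices. Extrusion per mm of travel: 0.4 × 0.32 / (π × 0.875²) = 0.053216. Accumulating E over each segment gives final E = 4.6830.

G0 X0.00 Y0.00 Z12.16
G1 X15.50 Y0.00 E0.8249
G1 X15.50 Y28.50 E2.3415
G1 X0.00 Y28.50 E3.1664
G1 X0.00 Y0.00 E4.6830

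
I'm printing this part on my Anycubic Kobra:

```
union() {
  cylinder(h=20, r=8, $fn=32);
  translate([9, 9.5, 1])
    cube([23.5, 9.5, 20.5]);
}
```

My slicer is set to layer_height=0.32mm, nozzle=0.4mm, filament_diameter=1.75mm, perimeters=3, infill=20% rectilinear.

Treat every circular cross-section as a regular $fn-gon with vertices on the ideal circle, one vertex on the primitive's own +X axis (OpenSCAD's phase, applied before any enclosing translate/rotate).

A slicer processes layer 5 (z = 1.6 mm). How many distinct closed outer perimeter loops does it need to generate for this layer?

At z = 1.6 mm: the cylinder: section is a regular 32-gon, circumradius r=8; the cube at (9, 9.5) is present — its section is the full 23.5×9.5 rectangle; Taking the union: the 2 present regions are separate (no shared area or edge), so areas and boundary lengths simply add and each stays a separate island — 2 connected regions. The result has 2 disconnected regions.

2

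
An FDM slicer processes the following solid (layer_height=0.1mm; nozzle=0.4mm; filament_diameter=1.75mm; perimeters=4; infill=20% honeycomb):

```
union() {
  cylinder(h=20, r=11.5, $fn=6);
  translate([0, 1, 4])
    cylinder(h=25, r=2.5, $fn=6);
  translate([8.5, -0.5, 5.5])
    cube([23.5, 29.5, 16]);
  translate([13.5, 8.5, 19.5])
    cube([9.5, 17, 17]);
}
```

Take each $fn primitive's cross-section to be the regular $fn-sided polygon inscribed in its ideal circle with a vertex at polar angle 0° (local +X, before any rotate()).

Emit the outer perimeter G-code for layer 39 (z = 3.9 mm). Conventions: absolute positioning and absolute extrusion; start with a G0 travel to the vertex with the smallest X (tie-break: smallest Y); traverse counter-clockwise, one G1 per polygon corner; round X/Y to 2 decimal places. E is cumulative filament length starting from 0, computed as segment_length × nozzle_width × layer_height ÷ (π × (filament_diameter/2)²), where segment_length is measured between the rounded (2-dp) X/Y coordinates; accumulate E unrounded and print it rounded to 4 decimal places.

G0 X-11.50 Y0.00 Z3.90
G1 X-5.75 Y-9.96 E0.1913
G1 X5.75 Y-9.96 E0.3825
G1 X11.50 Y0.00 E0.5738
G1 X5.75 Y9.96 E0.7650
G1 X-5.75 Y9.96 E0.9563
G1 X-11.50 Y0.00 E1.1475

At z = 3.9 mm: the r=11.5 cylinder gives a regular 6-gon of circumradius 11.5 (constant along its height); the cylinder at (0, 1) does not reach this height (z outside [4, 29]); the cube at (8.5, -0.5) is not intersected at this z (z outside [5.5, 21.5]); the cube at (13.5, 8.5) does not reach this height (z outside [19.5, 36.5]); Combining (union): only the r=11.5 cylinder is present, so the union is just that shape — 1 connected region. The outline is a single polygon with 6 vertices. Extrusion per mm of travel: 0.4 × 0.1 / (π × 0.875²) = 0.016630. Accumulating E over each segment gives final E = 1.1475.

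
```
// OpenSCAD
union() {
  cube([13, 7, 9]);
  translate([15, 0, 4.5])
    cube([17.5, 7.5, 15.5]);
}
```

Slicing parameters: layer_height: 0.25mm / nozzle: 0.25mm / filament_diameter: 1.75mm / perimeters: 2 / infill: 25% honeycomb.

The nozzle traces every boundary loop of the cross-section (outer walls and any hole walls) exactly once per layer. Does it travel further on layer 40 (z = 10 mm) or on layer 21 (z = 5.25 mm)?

layer 21 (z = 5.25 mm)

Layer 40 (z = 10): the cube does not reach this height (z outside [0, 9]); the cube at (15, 0) (footprint 17.5×7.5) is included at this height (perimeter 50.00 mm); Merging all regions: only the 17.5×7.5 cube at (15, 0) is present, so the union is just that shape — boundary = 50.00 mm. So its perimeter = 50.00 mm. Layer 21 (z = 5.25): the cube is present — its section is the full 13×7 rectangle (perimeter 40.00 mm); the 17.5×7.5 cube at (15, 0) contributes its full rectangle (perimeter 50.00 mm); Taking the union: the 2 present regions are separate (no shared area or edge), so areas and boundary lengths simply add and each stays a separate island — boundary = 90.00 mm. So its perimeter = 90.00 mm. Layer 21 is larger (90.00 vs 50.00 mm).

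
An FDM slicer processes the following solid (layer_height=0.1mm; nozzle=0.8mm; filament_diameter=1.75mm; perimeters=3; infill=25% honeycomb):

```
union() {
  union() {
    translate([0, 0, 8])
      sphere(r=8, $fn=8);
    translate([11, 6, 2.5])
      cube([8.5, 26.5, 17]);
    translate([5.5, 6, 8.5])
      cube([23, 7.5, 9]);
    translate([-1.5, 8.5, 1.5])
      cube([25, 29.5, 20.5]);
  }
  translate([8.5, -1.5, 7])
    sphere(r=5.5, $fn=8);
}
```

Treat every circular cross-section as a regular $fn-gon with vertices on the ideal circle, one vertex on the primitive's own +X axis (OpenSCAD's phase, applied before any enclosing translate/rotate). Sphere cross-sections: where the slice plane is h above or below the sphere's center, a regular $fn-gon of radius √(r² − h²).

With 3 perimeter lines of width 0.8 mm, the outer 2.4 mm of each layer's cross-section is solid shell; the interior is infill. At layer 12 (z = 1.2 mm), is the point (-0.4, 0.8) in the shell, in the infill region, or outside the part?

At z = 1.2 mm: the r=8 sphere contributes a regular 8-gon of circumradius √(8²−6.8²) = 4.214; the cube at (11, 6) does not reach this height (z outside [2.5, 19.5]); the cube at (5.5, 6) is absent (z outside [8.5, 17.5]); the cube at (-1.5, 8.5) does not reach this height (z outside [1.5, 22]); Combining (union): only the r=8 sphere is present, so the union is just that shape — 1 connected region; the sphere at (8.5, -1.5) is absent (|z−center|=5.800 > r=5.5); Combining (union): only the result so far is present, so the union is just that shape — 1 connected region. Overall, the cross-section is a single solid region. The nearest boundary edge runs (0.00, 4.21)→(-2.98, 2.98); distance from the point to it = 3.00 mm. The point is inside the cross-section and 3.00 mm from the nearest boundary — more than the 2.4 mm shell width (3 × 0.8), so it's in the infill interior.

infill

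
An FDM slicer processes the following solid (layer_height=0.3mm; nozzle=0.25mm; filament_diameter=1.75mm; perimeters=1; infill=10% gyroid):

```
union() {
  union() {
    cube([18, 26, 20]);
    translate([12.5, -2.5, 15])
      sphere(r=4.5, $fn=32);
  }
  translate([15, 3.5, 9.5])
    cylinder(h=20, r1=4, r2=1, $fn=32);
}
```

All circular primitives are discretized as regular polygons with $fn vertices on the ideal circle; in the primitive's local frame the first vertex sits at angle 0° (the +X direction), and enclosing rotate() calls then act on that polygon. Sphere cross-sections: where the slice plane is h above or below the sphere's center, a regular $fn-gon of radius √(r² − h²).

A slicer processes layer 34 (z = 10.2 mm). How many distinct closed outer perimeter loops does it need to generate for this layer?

1

At z = 10.2 mm: the cube (footprint 18×26) is included at this height; the sphere at (12.5, -2.5) is not intersected at this z (|z−center|=4.800 > r=4.5); Combining (union): only the 18×26 cube is present, so the union is just that shape — 1 connected region; the cone at (15, 3.5) (r1=4→r2=1) has section circumradius 3.895 here — a regular 32-gon; Merging all regions: the regions partially overlap (shared area 43.52 mm²), so overlapping operands fuse into one piece — 1 connected region. The result has 1 disconnected region.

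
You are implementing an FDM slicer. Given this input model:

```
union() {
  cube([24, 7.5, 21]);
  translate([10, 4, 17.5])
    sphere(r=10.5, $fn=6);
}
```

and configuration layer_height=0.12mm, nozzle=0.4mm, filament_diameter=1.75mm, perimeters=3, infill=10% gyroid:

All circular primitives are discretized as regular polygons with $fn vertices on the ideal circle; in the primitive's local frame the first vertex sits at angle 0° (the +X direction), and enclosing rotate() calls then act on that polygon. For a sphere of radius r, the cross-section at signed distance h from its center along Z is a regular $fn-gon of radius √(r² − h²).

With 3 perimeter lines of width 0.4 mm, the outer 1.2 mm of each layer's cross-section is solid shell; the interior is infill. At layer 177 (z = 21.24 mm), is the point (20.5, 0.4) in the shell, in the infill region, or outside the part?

outside

At z = 21.24 mm: the cube is not intersected at this z (z outside [0, 21]); the r=10.5 sphere at (10, 4) slices to a regular 6-gon of circumradius 9.811 (√(r²−h²) with h=3.74 from center); Taking the union: only the r=10.5 sphere at (10, 4) is present, so the union is just that shape — 1 connected region. Overall, the cross-section is a single solid region. The nearest boundary edge runs (14.91, -4.50)→(19.81, 4.00); distance from the point to it = 2.40 mm. The point is not inside any of the regions above, so it lies outside the cross-section (2.40 mm from the nearest boundary).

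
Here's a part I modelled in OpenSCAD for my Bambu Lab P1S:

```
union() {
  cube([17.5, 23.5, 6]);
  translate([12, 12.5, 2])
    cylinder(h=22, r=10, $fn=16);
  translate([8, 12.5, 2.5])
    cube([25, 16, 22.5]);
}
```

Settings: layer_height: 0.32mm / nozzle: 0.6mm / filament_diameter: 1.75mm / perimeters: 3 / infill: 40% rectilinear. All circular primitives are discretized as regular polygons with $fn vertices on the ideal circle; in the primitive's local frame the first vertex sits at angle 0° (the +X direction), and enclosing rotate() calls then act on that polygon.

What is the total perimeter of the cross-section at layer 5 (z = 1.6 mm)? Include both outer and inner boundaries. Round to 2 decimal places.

At z = 1.6 mm: the cube is present — its section is the full 17.5×23.5 rectangle (perimeter 82.00 mm); the cylinder at (12, 12.5) is not intersected at this z (z outside [2, 24]); the cube at (8, 12.5) is absent (z outside [2.5, 25]); Merging all regions: only the 17.5×23.5 cube is present, so the union is just that shape — boundary = 82.00 mm. Overall, the cross-section is a single solid region. Total boundary length (outer) = 82.00 mm.

82.00 mm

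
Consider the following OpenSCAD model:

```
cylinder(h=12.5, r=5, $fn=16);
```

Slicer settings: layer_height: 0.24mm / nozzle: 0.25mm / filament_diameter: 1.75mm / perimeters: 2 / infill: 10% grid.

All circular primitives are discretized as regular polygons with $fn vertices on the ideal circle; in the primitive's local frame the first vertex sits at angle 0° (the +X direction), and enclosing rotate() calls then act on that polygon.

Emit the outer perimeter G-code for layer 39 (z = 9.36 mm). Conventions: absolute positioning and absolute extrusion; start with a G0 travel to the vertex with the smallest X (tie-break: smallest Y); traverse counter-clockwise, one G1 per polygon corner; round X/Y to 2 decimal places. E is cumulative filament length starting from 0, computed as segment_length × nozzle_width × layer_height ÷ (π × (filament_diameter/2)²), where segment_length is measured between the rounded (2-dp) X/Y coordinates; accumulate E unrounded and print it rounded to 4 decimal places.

G0 X-5.00 Y0.00 Z9.36
G1 X-4.62 Y-1.91 E0.0486
G1 X-3.54 Y-3.54 E0.0974
G1 X-1.91 Y-4.62 E0.1461
G1 X0.00 Y-5.00 E0.1947
G1 X1.91 Y-4.62 E0.2433
G1 X3.54 Y-3.54 E0.2921
G1 X4.62 Y-1.91 E0.3408
G1 X5.00 Y0.00 E0.3894
G1 X4.62 Y1.91 E0.4380
G1 X3.54 Y3.54 E0.4868
G1 X1.91 Y4.62 E0.5355
G1 X0.00 Y5.00 E0.5841
G1 X-1.91 Y4.62 E0.6327
G1 X-3.54 Y3.54 E0.6815
G1 X-4.62 Y1.91 E0.7303
G1 X-5.00 Y0.00 E0.7788

At z = 9.36 mm: the r=5 cylinder gives a regular 16-gon of circumradius 5 (constant along its height). The outline is a single polygon with 16 vertices. Extrusion per mm of travel: 0.25 × 0.24 / (π × 0.875²) = 0.024945. Accumulating E over each segment gives final E = 0.7788.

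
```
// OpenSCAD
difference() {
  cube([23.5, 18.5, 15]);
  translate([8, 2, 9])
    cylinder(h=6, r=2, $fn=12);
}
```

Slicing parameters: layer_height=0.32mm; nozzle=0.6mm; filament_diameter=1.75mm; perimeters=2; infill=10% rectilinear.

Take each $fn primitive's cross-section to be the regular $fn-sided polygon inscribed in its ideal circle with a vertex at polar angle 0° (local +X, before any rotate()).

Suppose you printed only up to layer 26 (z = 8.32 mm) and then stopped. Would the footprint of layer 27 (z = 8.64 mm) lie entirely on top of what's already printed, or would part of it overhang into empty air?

entirely on top

Compare the two slices. At z = 8.32: the 23.5×18.5 cube contributes its full rectangle (area 434.75 mm²); the cylinder at (8, 2) is absent (z outside [9, 15]); Subtracting the remaining from the first: none of the subtracted shapes is present at this height, so the 23.5×18.5 cube is unchanged — area = 434.75 mm². At z = 8.64: the cube (footprint 23.5×18.5) is included at this height (area 434.75 mm²); the cylinder at (8, 2) is absent (z outside [9, 15]); Taking the first minus the rest: none of the subtracted shapes is present at this height, so the 23.5×18.5 cube is unchanged — area = 434.75 mm². Checking containment: the cross-section at z = 8.64 is a subset of the cross-section at z = 8.32.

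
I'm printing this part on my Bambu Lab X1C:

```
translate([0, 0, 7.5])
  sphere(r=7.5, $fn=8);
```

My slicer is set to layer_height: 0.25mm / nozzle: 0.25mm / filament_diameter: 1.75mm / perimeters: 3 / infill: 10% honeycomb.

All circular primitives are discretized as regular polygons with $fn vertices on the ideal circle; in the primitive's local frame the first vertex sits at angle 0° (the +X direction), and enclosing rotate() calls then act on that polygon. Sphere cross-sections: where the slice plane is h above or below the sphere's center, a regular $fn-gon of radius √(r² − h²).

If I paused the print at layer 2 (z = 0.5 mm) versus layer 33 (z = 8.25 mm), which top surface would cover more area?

layer 33 (z = 8.25 mm)

Layer 2 (z = 0.5): the r=7.5 sphere contributes a regular 8-gon of circumradius √(7.5²−7²) = 2.693 (area = (8/2)·2.693²·sin(360°/8) = 20.51 mm²). So its area = 20.51 mm². Layer 33 (z = 8.25): the sphere: section is a regular 8-gon, circumradius = √(r²−h²) = √(7.5²−0.75²) = 7.462 (area = (8/2)·7.462²·sin(360°/8) = 157.51 mm²). So its area = 157.51 mm². Layer 33 is larger (157.51 vs 20.51 mm²).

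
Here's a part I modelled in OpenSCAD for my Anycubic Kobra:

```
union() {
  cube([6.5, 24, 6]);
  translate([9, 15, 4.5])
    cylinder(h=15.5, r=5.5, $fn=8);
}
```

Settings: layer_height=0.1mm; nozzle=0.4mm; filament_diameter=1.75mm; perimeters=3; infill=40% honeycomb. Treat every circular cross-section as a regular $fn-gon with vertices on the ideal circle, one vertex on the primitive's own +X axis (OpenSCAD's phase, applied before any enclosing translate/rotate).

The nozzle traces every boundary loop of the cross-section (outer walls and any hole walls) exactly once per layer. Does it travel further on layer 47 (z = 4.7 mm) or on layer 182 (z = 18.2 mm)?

layer 47 (z = 4.7 mm)

Layer 47 (z = 4.7): the 6.5×24 cube contributes its full rectangle (perimeter 61.00 mm); the r=5.5 cylinder at (9, 15) gives a regular 8-gon of circumradius 5.5 (constant along its height) (perimeter = 2·8·5.500·sin(180°/8) = 33.68 mm); Combining (union): the regions partially overlap (shared area 17.87 mm²), so the edge portions inside another operand are dropped and the merged outline is re-measured after clipping — boundary = 74.32 mm. So its perimeter = 74.32 mm. Layer 182 (z = 18.2): the cube is not intersected at this z (z outside [0, 6]); the cylinder at (9, 15): section is a regular 8-gon, circumradius r=5.5 (perimeter = 2·8·5.500·sin(180°/8) = 33.68 mm); Taking the union: only the r=5.5 cylinder at (9, 15) is present, so the union is just that shape — boundary = 33.68 mm. So its perimeter = 33.68 mm. Layer 47 is larger (74.32 vs 33.68 mm).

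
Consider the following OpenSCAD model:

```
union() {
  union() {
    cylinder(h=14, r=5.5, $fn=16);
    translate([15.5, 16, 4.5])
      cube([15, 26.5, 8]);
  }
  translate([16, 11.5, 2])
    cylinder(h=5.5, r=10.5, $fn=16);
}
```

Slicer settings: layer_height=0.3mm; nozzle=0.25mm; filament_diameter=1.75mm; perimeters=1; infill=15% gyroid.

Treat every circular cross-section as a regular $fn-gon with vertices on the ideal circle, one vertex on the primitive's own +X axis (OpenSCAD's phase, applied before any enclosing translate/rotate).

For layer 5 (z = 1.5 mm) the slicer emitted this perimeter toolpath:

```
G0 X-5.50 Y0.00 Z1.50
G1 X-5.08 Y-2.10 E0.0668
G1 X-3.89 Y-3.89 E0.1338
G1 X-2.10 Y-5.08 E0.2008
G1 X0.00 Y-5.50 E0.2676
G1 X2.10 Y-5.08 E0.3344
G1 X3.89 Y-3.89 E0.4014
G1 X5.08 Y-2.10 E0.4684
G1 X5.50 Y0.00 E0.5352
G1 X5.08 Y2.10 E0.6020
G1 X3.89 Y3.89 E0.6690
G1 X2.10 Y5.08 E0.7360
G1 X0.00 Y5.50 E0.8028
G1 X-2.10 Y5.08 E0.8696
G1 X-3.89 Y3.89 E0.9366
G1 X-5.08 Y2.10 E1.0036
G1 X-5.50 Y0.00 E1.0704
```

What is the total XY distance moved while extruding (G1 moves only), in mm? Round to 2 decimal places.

34.33 mm

Sum the Euclidean lengths of each G1 segment: total = 34.33 mm.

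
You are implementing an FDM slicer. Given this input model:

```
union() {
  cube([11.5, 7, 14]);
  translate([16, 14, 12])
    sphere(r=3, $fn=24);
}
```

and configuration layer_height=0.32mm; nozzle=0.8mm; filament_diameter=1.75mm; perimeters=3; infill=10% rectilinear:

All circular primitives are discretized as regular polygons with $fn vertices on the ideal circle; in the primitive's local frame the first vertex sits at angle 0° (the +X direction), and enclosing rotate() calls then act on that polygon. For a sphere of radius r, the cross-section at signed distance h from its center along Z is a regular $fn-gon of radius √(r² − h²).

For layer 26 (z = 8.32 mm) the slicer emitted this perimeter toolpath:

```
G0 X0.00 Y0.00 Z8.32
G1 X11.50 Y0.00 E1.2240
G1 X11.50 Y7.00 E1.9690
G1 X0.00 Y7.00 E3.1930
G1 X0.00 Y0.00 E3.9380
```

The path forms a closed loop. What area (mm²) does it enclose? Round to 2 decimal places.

80.50 mm²

Apply the shoelace formula to the sequence of (X, Y) vertices; enclosed area = 80.50 mm².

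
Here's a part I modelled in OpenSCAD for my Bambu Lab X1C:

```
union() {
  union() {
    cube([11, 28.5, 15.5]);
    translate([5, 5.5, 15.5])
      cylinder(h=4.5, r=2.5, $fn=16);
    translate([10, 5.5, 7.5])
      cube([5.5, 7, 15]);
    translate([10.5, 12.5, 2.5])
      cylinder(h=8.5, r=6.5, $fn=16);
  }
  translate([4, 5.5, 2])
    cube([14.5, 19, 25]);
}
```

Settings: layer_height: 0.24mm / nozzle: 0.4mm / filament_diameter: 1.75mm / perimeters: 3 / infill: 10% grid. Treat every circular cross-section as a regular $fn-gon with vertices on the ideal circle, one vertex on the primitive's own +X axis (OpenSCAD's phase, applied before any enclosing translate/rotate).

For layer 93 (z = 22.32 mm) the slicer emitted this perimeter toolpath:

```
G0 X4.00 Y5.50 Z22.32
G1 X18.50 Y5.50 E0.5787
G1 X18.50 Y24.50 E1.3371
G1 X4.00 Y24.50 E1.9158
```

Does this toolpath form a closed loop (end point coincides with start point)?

Start point (G0): (4.00, 5.50). End point (last G1): the path does not return to the start — open.

no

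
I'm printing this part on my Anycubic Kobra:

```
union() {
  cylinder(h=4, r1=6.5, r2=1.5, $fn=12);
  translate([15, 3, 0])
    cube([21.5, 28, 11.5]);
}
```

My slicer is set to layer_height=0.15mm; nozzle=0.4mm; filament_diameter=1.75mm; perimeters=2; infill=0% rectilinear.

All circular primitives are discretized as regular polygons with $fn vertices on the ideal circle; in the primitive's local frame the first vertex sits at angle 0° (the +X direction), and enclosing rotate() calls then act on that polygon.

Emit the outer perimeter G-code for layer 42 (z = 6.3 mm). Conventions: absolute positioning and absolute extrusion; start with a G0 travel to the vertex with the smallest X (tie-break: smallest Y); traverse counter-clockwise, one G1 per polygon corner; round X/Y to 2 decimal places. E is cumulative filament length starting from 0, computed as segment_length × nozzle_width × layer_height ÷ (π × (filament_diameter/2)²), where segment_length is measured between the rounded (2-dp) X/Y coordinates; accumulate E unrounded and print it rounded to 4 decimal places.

G0 X15.00 Y3.00 Z6.30
G1 X36.50 Y3.00 E0.5363
G1 X36.50 Y31.00 E1.2348
G1 X15.00 Y31.00 E1.7711
G1 X15.00 Y3.00 E2.4696

At z = 6.3 mm: the cone is absent (z outside [0, 4]); the cube at (15, 3) (footprint 21.5×28) is included at this height; Combining (union): only the 21.5×28 cube at (15, 3) is present, so the union is just that shape — 1 connected region. The outline is a single polygon with 4 vertices. Extrusion per mm of travel: 0.4 × 0.15 / (π × 0.875²) = 0.024945. Accumulating E over each segment gives final E = 2.4696.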